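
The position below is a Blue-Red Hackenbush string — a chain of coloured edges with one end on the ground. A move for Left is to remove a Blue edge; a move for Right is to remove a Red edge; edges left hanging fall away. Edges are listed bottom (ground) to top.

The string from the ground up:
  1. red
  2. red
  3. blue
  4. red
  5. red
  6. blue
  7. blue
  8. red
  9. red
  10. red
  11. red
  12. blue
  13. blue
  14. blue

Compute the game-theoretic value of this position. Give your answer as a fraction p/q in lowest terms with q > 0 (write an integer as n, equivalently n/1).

-7409/4096

Prefix values for red red blue red red blue blue red red red red blue blue blue via {L|R} + simplicity:
G_1 [r]  L=[]  R=[0]  → -1
G_2 [rr]  L=[]  R=[-1; 0]  → -2
G_3 [rrb]  L=[-2]  R=[-1; 0]  → -3/2
G_4 [rrbr]  L=[-2]  R=[-3/2; -1; 0]  → -7/4
G_5 [rrbrr]  L=[-2]  R=[-7/4; -3/2; -1; 0]  → -15/8
G_6 [rrbrrb]  L=[-2; -15/8]  R=[-7/4; -3/2; -1; 0]  → -29/16
G_7 [rrbrrbb]  L=[-2; -15/8; -29/16]  R=[-7/4; -3/2; -1; 0]  → -57/32
G_8 [rrbrrbbr]  L=[-2; -15/8; -29/16]  R=[-57/32; -7/4; -3/2; -1; 0]  → -115/64
G_9 [rrbrrbbrr]  L=[-2; -15/8; -29/16]  R=[-115/64; -57/32; -7/4; -3/2; -1; 0]  → -231/128
G_10 [rrbrrbbrrr]  L=[-2; -15/8; -29/16]  R=[-231/128; -115/64; -57/32; -7/4; -3/2; -1; 0]  → -463/256
G_11 [rrbrrbbrrrr]  L=[-2; -15/8; -29/16]  R=[-463/256; -231/128; -115/64; -57/32; -7/4; -3/2; -1; 0]  → -927/512
G_12 [rrbrrbbrrrrb]  L=[-2; -15/8; -29/16; -927/512]  R=[-463/256; -231/128; -115/64; -57/32; -7/4; -3/2; -1; 0]  → -1853/1024
G_13 [rrbrrbbrrrrbb]  L=[-2; -15/8; -29/16; -927/512; -1853/1024]  R=[-463/256; -231/128; -115/64; -57/32; -7/4; -3/2; -1; 0]  → -3705/2048
G_14 [rrbrrbbrrrrbbb]  L=[-2; -15/8; -29/16; -927/512; -1853/1024; -3705/2048]  R=[-463/256; -231/128; -115/64; -57/32; -7/4; -3/2; -1; 0]  → -7409/4096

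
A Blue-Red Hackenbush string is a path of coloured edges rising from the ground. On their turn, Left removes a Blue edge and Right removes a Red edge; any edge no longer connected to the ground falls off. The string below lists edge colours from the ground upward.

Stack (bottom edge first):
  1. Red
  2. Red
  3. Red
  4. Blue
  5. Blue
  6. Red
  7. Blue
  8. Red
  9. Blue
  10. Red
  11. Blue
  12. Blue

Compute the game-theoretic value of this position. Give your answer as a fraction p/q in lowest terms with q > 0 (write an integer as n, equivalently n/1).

-1193/512

Prefix values for Red Red Red Blue Blue Red Blue Red Blue Red Blue Blue via {L|R} + simplicity:
edge 1 of 12 (Red): { ∅ | 0 } -> -1
edge 2 of 12 (Red): { ∅ | -1, 0 } -> -2
edge 3 of 12 (Red): { ∅ | -2, -1, 0 } -> -3
edge 4 of 12 (Blue): { -3 | -2, -1, 0 } -> -5/2
edge 5 of 12 (Blue): { -3, -5/2 | -2, -1, 0 } -> -9/4
edge 6 of 12 (Red): { -3, -5/2 | -9/4, -2, -1, 0 } -> -19/8
edge 7 of 12 (Blue): { -3, -5/2, -19/8 | -9/4, -2, -1, 0 } -> -37/16
edge 8 of 12 (Red): { -3, -5/2, -19/8 | -37/16, -9/4, -2, -1, 0 } -> -75/32
edge 9 of 12 (Blue): { -3, -5/2, -19/8, -75/32 | -37/16, -9/4, -2, -1, 0 } -> -149/64
edge 10 of 12 (Red): { -3, -5/2, -19/8, -75/32 | -149/64, -37/16, -9/4, -2, -1, 0 } -> -299/128
edge 11 of 12 (Blue): { -3, -5/2, -19/8, -75/32, -299/128 | -149/64, -37/16, -9/4, -2, -1, 0 } -> -597/256
edge 12 of 12 (Blue): { -3, -5/2, -19/8, -75/32, -299/128, -597/256 | -149/64, -37/16, -9/4, -2, -1, 0 } -> -1193/512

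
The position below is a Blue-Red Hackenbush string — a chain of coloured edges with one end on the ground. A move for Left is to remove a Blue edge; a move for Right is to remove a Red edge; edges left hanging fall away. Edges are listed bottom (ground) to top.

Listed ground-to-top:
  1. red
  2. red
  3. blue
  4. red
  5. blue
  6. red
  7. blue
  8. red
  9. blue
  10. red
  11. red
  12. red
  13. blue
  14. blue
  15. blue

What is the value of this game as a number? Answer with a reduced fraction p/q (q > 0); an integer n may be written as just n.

-13681/8192

r: Left { (no moves) }, Right { 0 } so simplest -1
rr: Left { (no moves) }, Right { -1; 0 } so simplest -2
rrb: Left { -2 }, Right { -1; 0 } so simplest -3/2
rrbr: Left { -2 }, Right { -3/2; -1; 0 } so simplest -7/4
rrbrb: Left { -2; -7/4 }, Right { -3/2; -1; 0 } so simplest -13/8
rrbrbr: Left { -2; -7/4 }, Right { -13/8; -3/2; -1; 0 } so simplest -27/16
rrbrbrb: Left { -2; -7/4; -27/16 }, Right { -13/8; -3/2; -1; 0 } so simplest -53/32
rrbrbrbr: Left { -2; -7/4; -27/16 }, Right { -53/32; -13/8; -3/2; -1; 0 } so simplest -107/64
rrbrbrbrb: Left { -2; -7/4; -27/16; -107/64 }, Right { -53/32; -13/8; -3/2; -1; 0 } so simplest -213/128
rrbrbrbrbr: Left { -2; -7/4; -27/16; -107/64 }, Right { -213/128; -53/32; -13/8; -3/2; -1; 0 } so simplest -427/256
rrbrbrbrbrr: Left { -2; -7/4; -27/16; -107/64 }, Right { -427/256; -213/128; -53/32; -13/8; -3/2; -1; 0 } so simplest -855/512
rrbrbrbrbrrr: Left { -2; -7/4; -27/16; -107/64 }, Right { -855/512; -427/256; -213/128; -53/32; -13/8; -3/2; -1; 0 } so simplest -1711/1024
rrbrbrbrbrrrb: Left { -2; -7/4; -27/16; -107/64; -1711/1024 }, Right { -855/512; -427/256; -213/128; -53/32; -13/8; -3/2; -1; 0 } so simplest -3421/2048
rrbrbrbrbrrrbb: Left { -2; -7/4; -27/16; -107/64; -1711/1024; -3421/2048 }, Right { -855/512; -427/256; -213/128; -53/32; -13/8; -3/2; -1; 0 } so simplest -6841/4096
rrbrbrbrbrrrbbb: Left { -2; -7/4; -27/16; -107/64; -1711/1024; -3421/2048; -6841/4096 }, Right { -855/512; -427/256; -213/128; -53/32; -13/8; -3/2; -1; 0 } so simplest -13681/8192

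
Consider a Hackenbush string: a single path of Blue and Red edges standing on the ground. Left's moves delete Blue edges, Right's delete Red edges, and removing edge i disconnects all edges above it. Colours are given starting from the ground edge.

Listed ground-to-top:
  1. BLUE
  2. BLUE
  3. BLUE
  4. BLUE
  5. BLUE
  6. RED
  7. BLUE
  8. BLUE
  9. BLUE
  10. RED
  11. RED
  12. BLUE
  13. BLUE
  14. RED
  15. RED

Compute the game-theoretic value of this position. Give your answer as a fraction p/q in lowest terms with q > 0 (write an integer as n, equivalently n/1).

5017/1024

step 1: add BLUE to get B; options L={ 0 } R={ ∅ } = 1
step 2: add BLUE to get BB; options L={ 0; 1 } R={ ∅ } = 2
step 3: add BLUE to get BBB; options L={ 0; 1; 2 } R={ ∅ } = 3
step 4: add BLUE to get BBBB; options L={ 0; 1; 2; 3 } R={ ∅ } = 4
step 5: add BLUE to get BBBBB; options L={ 0; 1; 2; 3; 4 } R={ ∅ } = 5
step 6: add RED to get BBBBBR; options L={ 0; 1; 2; 3; 4 } R={ 5 } = 9/2
step 7: add BLUE to get BBBBBRB; options L={ 0; 1; 2; 3; 4; 9/2 } R={ 5 } = 19/4
step 8: add BLUE to get BBBBBRBB; options L={ 0; 1; 2; 3; 4; 9/2; 19/4 } R={ 5 } = 39/8
step 9: add BLUE to get BBBBBRBBB; options L={ 0; 1; 2; 3; 4; 9/2; 19/4; 39/8 } R={ 5 } = 79/16
step 10: add RED to get BBBBBRBBBR; options L={ 0; 1; 2; 3; 4; 9/2; 19/4; 39/8 } R={ 79/16; 5 } = 157/32
step 11: add RED to get BBBBBRBBBRR; options L={ 0; 1; 2; 3; 4; 9/2; 19/4; 39/8 } R={ 157/32; 79/16; 5 } = 313/64
step 12: add BLUE to get BBBBBRBBBRRB; options L={ 0; 1; 2; 3; 4; 9/2; 19/4; 39/8; 313/64 } R={ 157/32; 79/16; 5 } = 627/128
step 13: add BLUE to get BBBBBRBBBRRBB; options L={ 0; 1; 2; 3; 4; 9/2; 19/4; 39/8; 313/64; 627/128 } R={ 157/32; 79/16; 5 } = 1255/256
step 14: add RED to get BBBBBRBBBRRBBR; options L={ 0; 1; 2; 3; 4; 9/2; 19/4; 39/8; 313/64; 627/128 } R={ 1255/256; 157/32; 79/16; 5 } = 2509/512
step 15: add RED to get BBBBBRBBBRRBBRR; options L={ 0; 1; 2; 3; 4; 9/2; 19/4; 39/8; 313/64; 627/128 } R={ 2509/512; 1255/256; 157/32; 79/16; 5 } = 5017/1024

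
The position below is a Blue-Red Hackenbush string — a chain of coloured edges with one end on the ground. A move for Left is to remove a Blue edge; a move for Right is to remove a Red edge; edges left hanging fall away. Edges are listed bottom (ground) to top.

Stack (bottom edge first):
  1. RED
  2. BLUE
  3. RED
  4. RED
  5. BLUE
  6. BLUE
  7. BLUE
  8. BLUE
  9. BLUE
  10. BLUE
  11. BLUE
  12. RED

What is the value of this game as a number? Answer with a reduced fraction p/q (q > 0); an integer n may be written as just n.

-1539/2048

value(R) = { ∅ | 0 } → -1
value(RB) = { -1 | 0 } → -1/2
value(RBR) = { -1 | -1/2; 0 } → -3/4
value(RBRR) = { -1 | -3/4; -1/2; 0 } → -7/8
value(RBRRB) = { -1; -7/8 | -3/4; -1/2; 0 } → -13/16
value(RBRRBB) = { -1; -7/8; -13/16 | -3/4; -1/2; 0 } → -25/32
value(RBRRBBB) = { -1; -7/8; -13/16; -25/32 | -3/4; -1/2; 0 } → -49/64
value(RBRRBBBB) = { -1; -7/8; -13/16; -25/32; -49/64 | -3/4; -1/2; 0 } → -97/128
value(RBRRBBBBB) = { -1; -7/8; -13/16; -25/32; -49/64; -97/128 | -3/4; -1/2; 0 } → -193/256
value(RBRRBBBBBB) = { -1; -7/8; -13/16; -25/32; -49/64; -97/128; -193/256 | -3/4; -1/2; 0 } → -385/512
value(RBRRBBBBBBB) = { -1; -7/8; -13/16; -25/32; -49/64; -97/128; -193/256; -385/512 | -3/4; -1/2; 0 } → -769/1024
value(RBRRBBBBBBBR) = { -1; -7/8; -13/16; -25/32; -49/64; -97/128; -193/256; -385/512 | -769/1024; -3/4; -1/2; 0 } → -1539/2048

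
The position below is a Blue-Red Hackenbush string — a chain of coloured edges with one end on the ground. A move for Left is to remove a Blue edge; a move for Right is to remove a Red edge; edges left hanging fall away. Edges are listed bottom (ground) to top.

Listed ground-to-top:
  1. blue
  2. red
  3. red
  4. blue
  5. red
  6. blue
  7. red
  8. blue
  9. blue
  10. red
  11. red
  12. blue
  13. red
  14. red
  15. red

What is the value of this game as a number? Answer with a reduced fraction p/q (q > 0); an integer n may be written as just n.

Recurse on prefixes of the 15-edge string blue red red blue red blue red blue blue red red blue red red red:
step 1: add blue to get b; options L={ 0 } R={ ∅ } → 1
step 2: add red to get br; options L={ 0 } R={ 1 } → 1/2
step 3: add red to get brr; options L={ 0 } R={ 1/2; 1 } → 1/4
step 4: add blue to get brrb; options L={ 0; 1/4 } R={ 1/2; 1 } → 3/8
step 5: add red to get brrbr; options L={ 0; 1/4 } R={ 3/8; 1/2; 1 } → 5/16
step 6: add blue to get brrbrb; options L={ 0; 1/4; 5/16 } R={ 3/8; 1/2; 1 } → 11/32
step 7: add red to get brrbrbr; options L={ 0; 1/4; 5/16 } R={ 11/32; 3/8; 1/2; 1 } → 21/64
step 8: add blue to get brrbrbrb; options L={ 0; 1/4; 5/16; 21/64 } R={ 11/32; 3/8; 1/2; 1 } → 43/128
step 9: add blue to get brrbrbrbb; options L={ 0; 1/4; 5/16; 21/64; 43/128 } R={ 11/32; 3/8; 1/2; 1 } → 87/256
step 10: add red to get brrbrbrbbr; options L={ 0; 1/4; 5/16; 21/64; 43/128 } R={ 87/256; 11/32; 3/8; 1/2; 1 } → 173/512
step 11: add red to get brrbrbrbbrr; options L={ 0; 1/4; 5/16; 21/64; 43/128 } R={ 173/512; 87/256; 11/32; 3/8; 1/2; 1 } → 345/1024
step 12: add blue to get brrbrbrbbrrb; options L={ 0; 1/4; 5/16; 21/64; 43/128; 345/1024 } R={ 173/512; 87/256; 11/32; 3/8; 1/2; 1 } → 691/2048
step 13: add red to get brrbrbrbbrrbr; options L={ 0; 1/4; 5/16; 21/64; 43/128; 345/1024 } R={ 691/2048; 173/512; 87/256; 11/32; 3/8; 1/2; 1 } → 1381/4096
step 14: add red to get brrbrbrbbrrbrr; options L={ 0; 1/4; 5/16; 21/64; 43/128; 345/1024 } R={ 1381/4096; 691/2048; 173/512; 87/256; 11/32; 3/8; 1/2; 1 } → 2761/8192
step 15: add red to get brrbrbrbbrrbrrr; options L={ 0; 1/4; 5/16; 21/64; 43/128; 345/1024 } R={ 2761/8192; 1381/4096; 691/2048; 173/512; 87/256; 11/32; 3/8; 1/2; 1 } → 5521/16384

5521/16384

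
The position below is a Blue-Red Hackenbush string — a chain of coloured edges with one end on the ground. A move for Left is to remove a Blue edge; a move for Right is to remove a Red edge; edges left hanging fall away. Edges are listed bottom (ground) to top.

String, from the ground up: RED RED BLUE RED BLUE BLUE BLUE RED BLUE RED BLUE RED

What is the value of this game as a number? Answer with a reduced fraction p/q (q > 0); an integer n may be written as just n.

Build g(s[:k]) for k = 1..12, string s = RED RED BLUE RED BLUE BLUE BLUE RED BLUE RED BLUE RED.
step 1: add RED to get R; options L={ (no moves) } R={ 0 } → -1
step 2: add RED to get RR; options L={ (no moves) } R={ -1; 0 } → -2
step 3: add BLUE to get RRB; options L={ -2 } R={ -1; 0 } → -3/2
step 4: add RED to get RRBR; options L={ -2 } R={ -3/2; -1; 0 } → -7/4
step 5: add BLUE to get RRBRB; options L={ -2; -7/4 } R={ -3/2; -1; 0 } → -13/8
step 6: add BLUE to get RRBRBB; options L={ -2; -7/4; -13/8 } R={ -3/2; -1; 0 } → -25/16
step 7: add BLUE to get RRBRBBB; options L={ -2; -7/4; -13/8; -25/16 } R={ -3/2; -1; 0 } → -49/32
step 8: add RED to get RRBRBBBR; options L={ -2; -7/4; -13/8; -25/16 } R={ -49/32; -3/2; -1; 0 } → -99/64
step 9: add BLUE to get RRBRBBBRB; options L={ -2; -7/4; -13/8; -25/16; -99/64 } R={ -49/32; -3/2; -1; 0 } → -197/128
step 10: add RED to get RRBRBBBRBR; options L={ -2; -7/4; -13/8; -25/16; -99/64 } R={ -197/128; -49/32; -3/2; -1; 0 } → -395/256
step 11: add BLUE to get RRBRBBBRBRB; options L={ -2; -7/4; -13/8; -25/16; -99/64; -395/256 } R={ -197/128; -49/32; -3/2; -1; 0 } → -789/512
step 12: add RED to get RRBRBBBRBRBR; options L={ -2; -7/4; -13/8; -25/16; -99/64; -395/256 } R={ -789/512; -197/128; -49/32; -3/2; -1; 0 } → -1579/1024

-1579/1024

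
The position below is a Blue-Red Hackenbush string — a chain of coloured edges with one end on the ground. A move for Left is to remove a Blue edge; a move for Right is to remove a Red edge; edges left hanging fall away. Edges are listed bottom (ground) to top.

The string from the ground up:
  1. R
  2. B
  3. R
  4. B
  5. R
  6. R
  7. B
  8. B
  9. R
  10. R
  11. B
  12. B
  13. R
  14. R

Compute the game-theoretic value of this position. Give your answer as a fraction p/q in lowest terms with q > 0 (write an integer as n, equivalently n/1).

-5735/8192

v(R) = { ∅ | 0 } so -1
v(RB) = { -1 | 0 } so -1/2
v(RBR) = { -1 | -1/2; 0 } so -3/4
v(RBRB) = { -1; -3/4 | -1/2; 0 } so -5/8
v(RBRBR) = { -1; -3/4 | -5/8; -1/2; 0 } so -11/16
v(RBRBRR) = { -1; -3/4 | -11/16; -5/8; -1/2; 0 } so -23/32
v(RBRBRRB) = { -1; -3/4; -23/32 | -11/16; -5/8; -1/2; 0 } so -45/64
v(RBRBRRBB) = { -1; -3/4; -23/32; -45/64 | -11/16; -5/8; -1/2; 0 } so -89/128
v(RBRBRRBBR) = { -1; -3/4; -23/32; -45/64 | -89/128; -11/16; -5/8; -1/2; 0 } so -179/256
v(RBRBRRBBRR) = { -1; -3/4; -23/32; -45/64 | -179/256; -89/128; -11/16; -5/8; -1/2; 0 } so -359/512
v(RBRBRRBBRRB) = { -1; -3/4; -23/32; -45/64; -359/512 | -179/256; -89/128; -11/16; -5/8; -1/2; 0 } so -717/1024
v(RBRBRRBBRRBB) = { -1; -3/4; -23/32; -45/64; -359/512; -717/1024 | -179/256; -89/128; -11/16; -5/8; -1/2; 0 } so -1433/2048
v(RBRBRRBBRRBBR) = { -1; -3/4; -23/32; -45/64; -359/512; -717/1024 | -1433/2048; -179/256; -89/128; -11/16; -5/8; -1/2; 0 } so -2867/4096
v(RBRBRRBBRRBBRR) = { -1; -3/4; -23/32; -45/64; -359/512; -717/1024 | -2867/4096; -1433/2048; -179/256; -89/128; -11/16; -5/8; -1/2; 0 } so -5735/8192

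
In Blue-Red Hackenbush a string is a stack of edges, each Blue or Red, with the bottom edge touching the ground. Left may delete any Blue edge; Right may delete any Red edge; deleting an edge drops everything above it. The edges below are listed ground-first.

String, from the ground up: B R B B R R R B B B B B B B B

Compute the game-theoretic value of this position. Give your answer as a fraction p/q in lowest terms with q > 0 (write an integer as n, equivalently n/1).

12799/16384

Prefix values for B R B B R R R B B B B B B B B via {L|R} + simplicity:
value(B) = { 0 | — } → 1
value(BR) = { 0 | 1 } → 1/2
value(BRB) = { 0,1/2 | 1 } → 3/4
value(BRBB) = { 0,1/2,3/4 | 1 } → 7/8
value(BRBBR) = { 0,1/2,3/4 | 7/8,1 } → 13/16
value(BRBBRR) = { 0,1/2,3/4 | 13/16,7/8,1 } → 25/32
value(BRBBRRR) = { 0,1/2,3/4 | 25/32,13/16,7/8,1 } → 49/64
value(BRBBRRRB) = { 0,1/2,3/4,49/64 | 25/32,13/16,7/8,1 } → 99/128
value(BRBBRRRBB) = { 0,1/2,3/4,49/64,99/128 | 25/32,13/16,7/8,1 } → 199/256
value(BRBBRRRBBB) = { 0,1/2,3/4,49/64,99/128,199/256 | 25/32,13/16,7/8,1 } → 399/512
value(BRBBRRRBBBB) = { 0,1/2,3/4,49/64,99/128,199/256,399/512 | 25/32,13/16,7/8,1 } → 799/1024
value(BRBBRRRBBBBB) = { 0,1/2,3/4,49/64,99/128,199/256,399/512,799/1024 | 25/32,13/16,7/8,1 } → 1599/2048
value(BRBBRRRBBBBBB) = { 0,1/2,3/4,49/64,99/128,199/256,399/512,799/1024,1599/2048 | 25/32,13/16,7/8,1 } → 3199/4096
value(BRBBRRRBBBBBBB) = { 0,1/2,3/4,49/64,99/128,199/256,399/512,799/1024,1599/2048,3199/4096 | 25/32,13/16,7/8,1 } → 6399/8192
value(BRBBRRRBBBBBBBB) = { 0,1/2,3/4,49/64,99/128,199/256,399/512,799/1024,1599/2048,3199/4096,6399/8192 | 25/32,13/16,7/8,1 } → 12799/16384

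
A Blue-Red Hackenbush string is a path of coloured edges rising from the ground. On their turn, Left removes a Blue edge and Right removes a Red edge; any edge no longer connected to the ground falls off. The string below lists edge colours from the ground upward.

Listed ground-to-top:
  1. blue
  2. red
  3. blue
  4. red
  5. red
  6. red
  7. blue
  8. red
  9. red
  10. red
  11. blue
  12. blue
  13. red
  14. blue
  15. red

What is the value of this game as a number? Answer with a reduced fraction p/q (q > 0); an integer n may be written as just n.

val_1 [b]  L=[0]  R=[(no moves)]  — 1
val_2 [br]  L=[0]  R=[1]  — 1/2
val_3 [brb]  L=[0,1/2]  R=[1]  — 3/4
val_4 [brbr]  L=[0,1/2]  R=[3/4,1]  — 5/8
val_5 [brbrr]  L=[0,1/2]  R=[5/8,3/4,1]  — 9/16
val_6 [brbrrr]  L=[0,1/2]  R=[9/16,5/8,3/4,1]  — 17/32
val_7 [brbrrrb]  L=[0,1/2,17/32]  R=[9/16,5/8,3/4,1]  — 35/64
val_8 [brbrrrbr]  L=[0,1/2,17/32]  R=[35/64,9/16,5/8,3/4,1]  — 69/128
val_9 [brbrrrbrr]  L=[0,1/2,17/32]  R=[69/128,35/64,9/16,5/8,3/4,1]  — 137/256
val_10 [brbrrrbrrr]  L=[0,1/2,17/32]  R=[137/256,69/128,35/64,9/16,5/8,3/4,1]  — 273/512
val_11 [brbrrrbrrrb]  L=[0,1/2,17/32,273/512]  R=[137/256,69/128,35/64,9/16,5/8,3/4,1]  — 547/1024
val_12 [brbrrrbrrrbb]  L=[0,1/2,17/32,273/512,547/1024]  R=[137/256,69/128,35/64,9/16,5/8,3/4,1]  — 1095/2048
val_13 [brbrrrbrrrbbr]  L=[0,1/2,17/32,273/512,547/1024]  R=[1095/2048,137/256,69/128,35/64,9/16,5/8,3/4,1]  — 2189/4096
val_14 [brbrrrbrrrbbrb]  L=[0,1/2,17/32,273/512,547/1024,2189/4096]  R=[1095/2048,137/256,69/128,35/64,9/16,5/8,3/4,1]  — 4379/8192
val_15 [brbrrrbrrrbbrbr]  L=[0,1/2,17/32,273/512,547/1024,2189/4096]  R=[4379/8192,1095/2048,137/256,69/128,35/64,9/16,5/8,3/4,1]  — 8757/16384

8757/16384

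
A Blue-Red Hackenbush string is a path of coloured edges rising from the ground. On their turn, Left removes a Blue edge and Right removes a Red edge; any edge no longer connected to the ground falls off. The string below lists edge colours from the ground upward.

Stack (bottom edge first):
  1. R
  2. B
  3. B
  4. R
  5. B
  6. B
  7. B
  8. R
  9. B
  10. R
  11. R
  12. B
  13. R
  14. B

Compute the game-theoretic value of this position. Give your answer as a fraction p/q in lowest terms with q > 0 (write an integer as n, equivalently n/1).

1 of 14 · R · max L −∞ · min R 0 → -1
2 of 14 · RB · max L -1 · min R 0 → -1/2
3 of 14 · RBB · max L -1/2 · min R 0 → -1/4
4 of 14 · RBBR · max L -1/2 · min R -1/4 → -3/8
5 of 14 · RBBRB · max L -3/8 · min R -1/4 → -5/16
6 of 14 · RBBRBB · max L -5/16 · min R -1/4 → -9/32
7 of 14 · RBBRBBB · max L -9/32 · min R -1/4 → -17/64
8 of 14 · RBBRBBBR · max L -9/32 · min R -17/64 → -35/128
9 of 14 · RBBRBBBRB · max L -35/128 · min R -17/64 → -69/256
10 of 14 · RBBRBBBRBR · max L -35/128 · min R -69/256 → -139/512
11 of 14 · RBBRBBBRBRR · max L -35/128 · min R -139/512 → -279/1024
12 of 14 · RBBRBBBRBRRB · max L -279/1024 · min R -139/512 → -557/2048
13 of 14 · RBBRBBBRBRRBR · max L -279/1024 · min R -557/2048 → -1115/4096
14 of 14 · RBBRBBBRBRRBRB · max L -1115/4096 · min R -557/2048 → -2229/8192

-2229/8192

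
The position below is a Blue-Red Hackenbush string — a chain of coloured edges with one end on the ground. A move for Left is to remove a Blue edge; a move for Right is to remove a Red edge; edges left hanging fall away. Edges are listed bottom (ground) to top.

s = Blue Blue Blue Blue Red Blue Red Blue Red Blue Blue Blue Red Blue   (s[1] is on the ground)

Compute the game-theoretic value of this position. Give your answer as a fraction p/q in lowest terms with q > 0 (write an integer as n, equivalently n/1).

3771/1024

Build val(s[:k]) for k = 1..14, string s = Blue Blue Blue Blue Red Blue Red Blue Red Blue Blue Blue Red Blue.
B: Left { 0 }, Right { none } so simplest 1
BB: Left { 0; 1 }, Right { none } so simplest 2
BBB: Left { 0; 1; 2 }, Right { none } so simplest 3
BBBB: Left { 0; 1; 2; 3 }, Right { none } so simplest 4
BBBBR: Left { 0; 1; 2; 3 }, Right { 4 } so simplest 7/2
BBBBRB: Left { 0; 1; 2; 3; 7/2 }, Right { 4 } so simplest 15/4
BBBBRBR: Left { 0; 1; 2; 3; 7/2 }, Right { 15/4; 4 } so simplest 29/8
BBBBRBRB: Left { 0; 1; 2; 3; 7/2; 29/8 }, Right { 15/4; 4 } so simplest 59/16
BBBBRBRBR: Left { 0; 1; 2; 3; 7/2; 29/8 }, Right { 59/16; 15/4; 4 } so simplest 117/32
BBBBRBRBRB: Left { 0; 1; 2; 3; 7/2; 29/8; 117/32 }, Right { 59/16; 15/4; 4 } so simplest 235/64
BBBBRBRBRBB: Left { 0; 1; 2; 3; 7/2; 29/8; 117/32; 235/64 }, Right { 59/16; 15/4; 4 } so simplest 471/128
BBBBRBRBRBBB: Left { 0; 1; 2; 3; 7/2; 29/8; 117/32; 235/64; 471/128 }, Right { 59/16; 15/4; 4 } so simplest 943/256
BBBBRBRBRBBBR: Left { 0; 1; 2; 3; 7/2; 29/8; 117/32; 235/64; 471/128 }, Right { 943/256; 59/16; 15/4; 4 } so simplest 1885/512
BBBBRBRBRBBBRB: Left { 0; 1; 2; 3; 7/2; 29/8; 117/32; 235/64; 471/128; 1885/512 }, Right { 943/256; 59/16; 15/4; 4 } so simplest 3771/1024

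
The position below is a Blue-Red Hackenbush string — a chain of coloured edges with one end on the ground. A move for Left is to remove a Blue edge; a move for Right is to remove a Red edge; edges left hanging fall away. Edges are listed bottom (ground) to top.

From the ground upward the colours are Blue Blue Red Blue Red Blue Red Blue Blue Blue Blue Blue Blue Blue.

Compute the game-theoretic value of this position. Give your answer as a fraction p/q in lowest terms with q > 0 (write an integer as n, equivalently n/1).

6911/4096

Recurse on prefixes of the 14-edge string Blue Blue Red Blue Red Blue Red Blue Blue Blue Blue Blue Blue Blue:
B: Left { 0 }, Right { ∅ } -> simplest 1
BB: Left { 0, 1 }, Right { ∅ } -> simplest 2
BBR: Left { 0, 1 }, Right { 2 } -> simplest 3/2
BBRB: Left { 0, 1, 3/2 }, Right { 2 } -> simplest 7/4
BBRBR: Left { 0, 1, 3/2 }, Right { 7/4, 2 } -> simplest 13/8
BBRBRB: Left { 0, 1, 3/2, 13/8 }, Right { 7/4, 2 } -> simplest 27/16
BBRBRBR: Left { 0, 1, 3/2, 13/8 }, Right { 27/16, 7/4, 2 } -> simplest 53/32
BBRBRBRB: Left { 0, 1, 3/2, 13/8, 53/32 }, Right { 27/16, 7/4, 2 } -> simplest 107/64
BBRBRBRBB: Left { 0, 1, 3/2, 13/8, 53/32, 107/64 }, Right { 27/16, 7/4, 2 } -> simplest 215/128
BBRBRBRBBB: Left { 0, 1, 3/2, 13/8, 53/32, 107/64, 215/128 }, Right { 27/16, 7/4, 2 } -> simplest 431/256
BBRBRBRBBBB: Left { 0, 1, 3/2, 13/8, 53/32, 107/64, 215/128, 431/256 }, Right { 27/16, 7/4, 2 } -> simplest 863/512
BBRBRBRBBBBB: Left { 0, 1, 3/2, 13/8, 53/32, 107/64, 215/128, 431/256, 863/512 }, Right { 27/16, 7/4, 2 } -> simplest 1727/1024
BBRBRBRBBBBBB: Left { 0, 1, 3/2, 13/8, 53/32, 107/64, 215/128, 431/256, 863/512, 1727/1024 }, Right { 27/16, 7/4, 2 } -> simplest 3455/2048
BBRBRBRBBBBBBB: Left { 0, 1, 3/2, 13/8, 53/32, 107/64, 215/128, 431/256, 863/512, 1727/1024, 3455/2048 }, Right { 27/16, 7/4, 2 } -> simplest 6911/4096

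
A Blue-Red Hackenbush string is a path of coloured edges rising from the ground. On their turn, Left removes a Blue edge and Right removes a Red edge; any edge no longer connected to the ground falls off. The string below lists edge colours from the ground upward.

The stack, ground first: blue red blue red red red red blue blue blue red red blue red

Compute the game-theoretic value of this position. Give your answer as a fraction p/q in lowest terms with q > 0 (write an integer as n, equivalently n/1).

4325/8192

Build G(s[:k]) for k = 1..14, string s = blue red blue red red red red blue blue blue red red blue red.
edge 1 of 14 (blue): { 0 | (no moves) } = 1
edge 2 of 14 (red): { 0 | 1 } = 1/2
edge 3 of 14 (blue): { 0,1/2 | 1 } = 3/4
edge 4 of 14 (red): { 0,1/2 | 3/4,1 } = 5/8
edge 5 of 14 (red): { 0,1/2 | 5/8,3/4,1 } = 9/16
edge 6 of 14 (red): { 0,1/2 | 9/16,5/8,3/4,1 } = 17/32
edge 7 of 14 (red): { 0,1/2 | 17/32,9/16,5/8,3/4,1 } = 33/64
edge 8 of 14 (blue): { 0,1/2,33/64 | 17/32,9/16,5/8,3/4,1 } = 67/128
edge 9 of 14 (blue): { 0,1/2,33/64,67/128 | 17/32,9/16,5/8,3/4,1 } = 135/256
edge 10 of 14 (blue): { 0,1/2,33/64,67/128,135/256 | 17/32,9/16,5/8,3/4,1 } = 271/512
edge 11 of 14 (red): { 0,1/2,33/64,67/128,135/256 | 271/512,17/32,9/16,5/8,3/4,1 } = 541/1024
edge 12 of 14 (red): { 0,1/2,33/64,67/128,135/256 | 541/1024,271/512,17/32,9/16,5/8,3/4,1 } = 1081/2048
edge 13 of 14 (blue): { 0,1/2,33/64,67/128,135/256,1081/2048 | 541/1024,271/512,17/32,9/16,5/8,3/4,1 } = 2163/4096
edge 14 of 14 (red): { 0,1/2,33/64,67/128,135/256,1081/2048 | 2163/4096,541/1024,271/512,17/32,9/16,5/8,3/4,1 } = 4325/8192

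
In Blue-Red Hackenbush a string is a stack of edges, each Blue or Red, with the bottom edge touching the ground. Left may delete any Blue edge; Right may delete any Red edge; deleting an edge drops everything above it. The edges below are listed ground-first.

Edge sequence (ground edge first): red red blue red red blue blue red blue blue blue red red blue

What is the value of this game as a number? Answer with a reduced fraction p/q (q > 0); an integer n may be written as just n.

-7309/4096

r: Left { ∅ }, Right { 0 } so simplest -1
rr: Left { ∅ }, Right { -1,0 } so simplest -2
rrb: Left { -2 }, Right { -1,0 } so simplest -3/2
rrbr: Left { -2 }, Right { -3/2,-1,0 } so simplest -7/4
rrbrr: Left { -2 }, Right { -7/4,-3/2,-1,0 } so simplest -15/8
rrbrrb: Left { -2,-15/8 }, Right { -7/4,-3/2,-1,0 } so simplest -29/16
rrbrrbb: Left { -2,-15/8,-29/16 }, Right { -7/4,-3/2,-1,0 } so simplest -57/32
rrbrrbbr: Left { -2,-15/8,-29/16 }, Right { -57/32,-7/4,-3/2,-1,0 } so simplest -115/64
rrbrrbbrb: Left { -2,-15/8,-29/16,-115/64 }, Right { -57/32,-7/4,-3/2,-1,0 } so simplest -229/128
rrbrrbbrbb: Left { -2,-15/8,-29/16,-115/64,-229/128 }, Right { -57/32,-7/4,-3/2,-1,0 } so simplest -457/256
rrbrrbbrbbb: Left { -2,-15/8,-29/16,-115/64,-229/128,-457/256 }, Right { -57/32,-7/4,-3/2,-1,0 } so simplest -913/512
rrbrrbbrbbbr: Left { -2,-15/8,-29/16,-115/64,-229/128,-457/256 }, Right { -913/512,-57/32,-7/4,-3/2,-1,0 } so simplest -1827/1024
rrbrrbbrbbbrr: Left { -2,-15/8,-29/16,-115/64,-229/128,-457/256 }, Right { -1827/1024,-913/512,-57/32,-7/4,-3/2,-1,0 } so simplest -3655/2048
rrbrrbbrbbbrrb: Left { -2,-15/8,-29/16,-115/64,-229/128,-457/256,-3655/2048 }, Right { -1827/1024,-913/512,-57/32,-7/4,-3/2,-1,0 } so simplest -7309/4096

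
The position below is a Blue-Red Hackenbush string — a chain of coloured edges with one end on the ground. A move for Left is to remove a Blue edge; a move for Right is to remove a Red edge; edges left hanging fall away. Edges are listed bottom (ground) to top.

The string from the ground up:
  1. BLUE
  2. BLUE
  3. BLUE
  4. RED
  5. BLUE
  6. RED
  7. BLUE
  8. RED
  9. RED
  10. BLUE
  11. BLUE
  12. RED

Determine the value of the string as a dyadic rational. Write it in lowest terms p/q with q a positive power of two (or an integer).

Recurse on prefixes of the 12-edge string BLUE BLUE BLUE RED BLUE RED BLUE RED RED BLUE BLUE RED:
step 1: add BLUE to get B; options L={ 0 } R={ none } — 1
step 2: add BLUE to get BB; options L={ 0, 1 } R={ none } — 2
step 3: add BLUE to get BBB; options L={ 0, 1, 2 } R={ none } — 3
step 4: add RED to get BBBR; options L={ 0, 1, 2 } R={ 3 } — 5/2
step 5: add BLUE to get BBBRB; options L={ 0, 1, 2, 5/2 } R={ 3 } — 11/4
step 6: add RED to get BBBRBR; options L={ 0, 1, 2, 5/2 } R={ 11/4, 3 } — 21/8
step 7: add BLUE to get BBBRBRB; options L={ 0, 1, 2, 5/2, 21/8 } R={ 11/4, 3 } — 43/16
step 8: add RED to get BBBRBRBR; options L={ 0, 1, 2, 5/2, 21/8 } R={ 43/16, 11/4, 3 } — 85/32
step 9: add RED to get BBBRBRBRR; options L={ 0, 1, 2, 5/2, 21/8 } R={ 85/32, 43/16, 11/4, 3 } — 169/64
step 10: add BLUE to get BBBRBRBRRB; options L={ 0, 1, 2, 5/2, 21/8, 169/64 } R={ 85/32, 43/16, 11/4, 3 } — 339/128
step 11: add BLUE to get BBBRBRBRRBB; options L={ 0, 1, 2, 5/2, 21/8, 169/64, 339/128 } R={ 85/32, 43/16, 11/4, 3 } — 679/256
step 12: add RED to get BBBRBRBRRBBR; options L={ 0, 1, 2, 5/2, 21/8, 169/64, 339/128 } R={ 679/256, 85/32, 43/16, 11/4, 3 } — 1357/512

1357/512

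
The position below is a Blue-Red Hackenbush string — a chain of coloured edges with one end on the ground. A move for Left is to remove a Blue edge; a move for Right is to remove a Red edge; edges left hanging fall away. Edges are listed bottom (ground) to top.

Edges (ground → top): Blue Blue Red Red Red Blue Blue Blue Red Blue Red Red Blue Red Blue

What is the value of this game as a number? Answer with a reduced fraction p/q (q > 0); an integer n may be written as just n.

edge 1 of 15 (Blue): { 0 | none } = 1
edge 2 of 15 (Blue): { 0,1 | none } = 2
edge 3 of 15 (Red): { 0,1 | 2 } = 3/2
edge 4 of 15 (Red): { 0,1 | 3/2,2 } = 5/4
edge 5 of 15 (Red): { 0,1 | 5/4,3/2,2 } = 9/8
edge 6 of 15 (Blue): { 0,1,9/8 | 5/4,3/2,2 } = 19/16
edge 7 of 15 (Blue): { 0,1,9/8,19/16 | 5/4,3/2,2 } = 39/32
edge 8 of 15 (Blue): { 0,1,9/8,19/16,39/32 | 5/4,3/2,2 } = 79/64
edge 9 of 15 (Red): { 0,1,9/8,19/16,39/32 | 79/64,5/4,3/2,2 } = 157/128
edge 10 of 15 (Blue): { 0,1,9/8,19/16,39/32,157/128 | 79/64,5/4,3/2,2 } = 315/256
edge 11 of 15 (Red): { 0,1,9/8,19/16,39/32,157/128 | 315/256,79/64,5/4,3/2,2 } = 629/512
edge 12 of 15 (Red): { 0,1,9/8,19/16,39/32,157/128 | 629/512,315/256,79/64,5/4,3/2,2 } = 1257/1024
edge 13 of 15 (Blue): { 0,1,9/8,19/16,39/32,157/128,1257/1024 | 629/512,315/256,79/64,5/4,3/2,2 } = 2515/2048
edge 14 of 15 (Red): { 0,1,9/8,19/16,39/32,157/128,1257/1024 | 2515/2048,629/512,315/256,79/64,5/4,3/2,2 } = 5029/4096
edge 15 of 15 (Blue): { 0,1,9/8,19/16,39/32,157/128,1257/1024,5029/4096 | 2515/2048,629/512,315/256,79/64,5/4,3/2,2 } = 10059/8192

10059/8192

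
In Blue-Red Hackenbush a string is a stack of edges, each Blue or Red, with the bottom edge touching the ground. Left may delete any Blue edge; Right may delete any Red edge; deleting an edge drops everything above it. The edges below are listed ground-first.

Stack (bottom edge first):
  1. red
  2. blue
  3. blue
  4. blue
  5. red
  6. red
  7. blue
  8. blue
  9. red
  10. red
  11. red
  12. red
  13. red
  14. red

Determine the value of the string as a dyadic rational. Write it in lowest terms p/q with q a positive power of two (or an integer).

-1663/8192

edge 1 of 14 (red): { none | 0 } -> -1
edge 2 of 14 (blue): { -1 | 0 } -> -1/2
edge 3 of 14 (blue): { -1 -1/2 | 0 } -> -1/4
edge 4 of 14 (blue): { -1 -1/2 -1/4 | 0 } -> -1/8
edge 5 of 14 (red): { -1 -1/2 -1/4 | -1/8 0 } -> -3/16
edge 6 of 14 (red): { -1 -1/2 -1/4 | -3/16 -1/8 0 } -> -7/32
edge 7 of 14 (blue): { -1 -1/2 -1/4 -7/32 | -3/16 -1/8 0 } -> -13/64
edge 8 of 14 (blue): { -1 -1/2 -1/4 -7/32 -13/64 | -3/16 -1/8 0 } -> -25/128
edge 9 of 14 (red): { -1 -1/2 -1/4 -7/32 -13/64 | -25/128 -3/16 -1/8 0 } -> -51/256
edge 10 of 14 (red): { -1 -1/2 -1/4 -7/32 -13/64 | -51/256 -25/128 -3/16 -1/8 0 } -> -103/512
edge 11 of 14 (red): { -1 -1/2 -1/4 -7/32 -13/64 | -103/512 -51/256 -25/128 -3/16 -1/8 0 } -> -207/1024
edge 12 of 14 (red): { -1 -1/2 -1/4 -7/32 -13/64 | -207/1024 -103/512 -51/256 -25/128 -3/16 -1/8 0 } -> -415/2048
edge 13 of 14 (red): { -1 -1/2 -1/4 -7/32 -13/64 | -415/2048 -207/1024 -103/512 -51/256 -25/128 -3/16 -1/8 0 } -> -831/4096
edge 14 of 14 (red): { -1 -1/2 -1/4 -7/32 -13/64 | -831/4096 -415/2048 -207/1024 -103/512 -51/256 -25/128 -3/16 -1/8 0 } -> -1663/8192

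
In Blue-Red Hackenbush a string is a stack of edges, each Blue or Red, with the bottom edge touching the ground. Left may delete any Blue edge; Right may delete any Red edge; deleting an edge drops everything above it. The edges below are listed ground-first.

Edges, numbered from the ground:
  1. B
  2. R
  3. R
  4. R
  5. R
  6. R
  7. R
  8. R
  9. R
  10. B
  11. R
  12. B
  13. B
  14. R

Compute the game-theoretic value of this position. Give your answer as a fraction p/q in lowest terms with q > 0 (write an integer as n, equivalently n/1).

Build value(s[:k]) for k = 1..14, string s = B R R R R R R R R B R B B R.
step 1: add B to get B; options L={ 0 } R={ (no moves) } => 1
step 2: add R to get BR; options L={ 0 } R={ 1 } => 1/2
step 3: add R to get BRR; options L={ 0 } R={ 1/2 1 } => 1/4
step 4: add R to get BRRR; options L={ 0 } R={ 1/4 1/2 1 } => 1/8
step 5: add R to get BRRRR; options L={ 0 } R={ 1/8 1/4 1/2 1 } => 1/16
step 6: add R to get BRRRRR; options L={ 0 } R={ 1/16 1/8 1/4 1/2 1 } => 1/32
step 7: add R to get BRRRRRR; options L={ 0 } R={ 1/32 1/16 1/8 1/4 1/2 1 } => 1/64
step 8: add R to get BRRRRRRR; options L={ 0 } R={ 1/64 1/32 1/16 1/8 1/4 1/2 1 } => 1/128
step 9: add R to get BRRRRRRRR; options L={ 0 } R={ 1/128 1/64 1/32 1/16 1/8 1/4 1/2 1 } => 1/256
step 10: add B to get BRRRRRRRRB; options L={ 0 1/256 } R={ 1/128 1/64 1/32 1/16 1/8 1/4 1/2 1 } => 3/512
step 11: add R to get BRRRRRRRRBR; options L={ 0 1/256 } R={ 3/512 1/128 1/64 1/32 1/16 1/8 1/4 1/2 1 } => 5/1024
step 12: add B to get BRRRRRRRRBRB; options L={ 0 1/256 5/1024 } R={ 3/512 1/128 1/64 1/32 1/16 1/8 1/4 1/2 1 } => 11/2048
step 13: add B to get BRRRRRRRRBRBB; options L={ 0 1/256 5/1024 11/2048 } R={ 3/512 1/128 1/64 1/32 1/16 1/8 1/4 1/2 1 } => 23/4096
step 14: add R to get BRRRRRRRRBRBBR; options L={ 0 1/256 5/1024 11/2048 } R={ 23/4096 3/512 1/128 1/64 1/32 1/16 1/8 1/4 1/2 1 } => 45/8192

45/8192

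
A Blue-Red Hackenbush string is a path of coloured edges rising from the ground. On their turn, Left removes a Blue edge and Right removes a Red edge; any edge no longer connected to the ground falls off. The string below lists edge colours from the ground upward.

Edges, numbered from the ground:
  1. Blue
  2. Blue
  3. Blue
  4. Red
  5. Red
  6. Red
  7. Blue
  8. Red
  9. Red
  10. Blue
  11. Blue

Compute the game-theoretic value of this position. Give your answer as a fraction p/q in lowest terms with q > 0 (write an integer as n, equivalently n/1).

B: Left { 0 }, Right { (no moves) } — simplest 1
BB: Left { 0, 1 }, Right { (no moves) } — simplest 2
BBB: Left { 0, 1, 2 }, Right { (no moves) } — simplest 3
BBBR: Left { 0, 1, 2 }, Right { 3 } — simplest 5/2
BBBRR: Left { 0, 1, 2 }, Right { 5/2, 3 } — simplest 9/4
BBBRRR: Left { 0, 1, 2 }, Right { 9/4, 5/2, 3 } — simplest 17/8
BBBRRRB: Left { 0, 1, 2, 17/8 }, Right { 9/4, 5/2, 3 } — simplest 35/16
BBBRRRBR: Left { 0, 1, 2, 17/8 }, Right { 35/16, 9/4, 5/2, 3 } — simplest 69/32
BBBRRRBRR: Left { 0, 1, 2, 17/8 }, Right { 69/32, 35/16, 9/4, 5/2, 3 } — simplest 137/64
BBBRRRBRRB: Left { 0, 1, 2, 17/8, 137/64 }, Right { 69/32, 35/16, 9/4, 5/2, 3 } — simplest 275/128
BBBRRRBRRBB: Left { 0, 1, 2, 17/8, 137/64, 275/128 }, Right { 69/32, 35/16, 9/4, 5/2, 3 } — simplest 551/256

551/256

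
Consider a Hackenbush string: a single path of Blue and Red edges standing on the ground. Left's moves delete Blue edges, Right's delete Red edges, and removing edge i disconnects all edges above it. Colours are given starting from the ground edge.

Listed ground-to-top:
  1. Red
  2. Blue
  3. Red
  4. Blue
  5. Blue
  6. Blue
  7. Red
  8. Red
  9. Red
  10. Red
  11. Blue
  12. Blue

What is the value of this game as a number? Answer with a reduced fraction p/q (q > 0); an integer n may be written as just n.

G_1 [R]  L=[none]  R=[0]  — -1
G_2 [RB]  L=[-1]  R=[0]  — -1/2
G_3 [RBR]  L=[-1]  R=[-1/2; 0]  — -3/4
G_4 [RBRB]  L=[-1; -3/4]  R=[-1/2; 0]  — -5/8
G_5 [RBRBB]  L=[-1; -3/4; -5/8]  R=[-1/2; 0]  — -9/16
G_6 [RBRBBB]  L=[-1; -3/4; -5/8; -9/16]  R=[-1/2; 0]  — -17/32
G_7 [RBRBBBR]  L=[-1; -3/4; -5/8; -9/16]  R=[-17/32; -1/2; 0]  — -35/64
G_8 [RBRBBBRR]  L=[-1; -3/4; -5/8; -9/16]  R=[-35/64; -17/32; -1/2; 0]  — -71/128
G_9 [RBRBBBRRR]  L=[-1; -3/4; -5/8; -9/16]  R=[-71/128; -35/64; -17/32; -1/2; 0]  — -143/256
G_10 [RBRBBBRRRR]  L=[-1; -3/4; -5/8; -9/16]  R=[-143/256; -71/128; -35/64; -17/32; -1/2; 0]  — -287/512
G_11 [RBRBBBRRRRB]  L=[-1; -3/4; -5/8; -9/16; -287/512]  R=[-143/256; -71/128; -35/64; -17/32; -1/2; 0]  — -573/1024
G_12 [RBRBBBRRRRBB]  L=[-1; -3/4; -5/8; -9/16; -287/512; -573/1024]  R=[-143/256; -71/128; -35/64; -17/32; -1/2; 0]  — -1145/2048

-1145/2048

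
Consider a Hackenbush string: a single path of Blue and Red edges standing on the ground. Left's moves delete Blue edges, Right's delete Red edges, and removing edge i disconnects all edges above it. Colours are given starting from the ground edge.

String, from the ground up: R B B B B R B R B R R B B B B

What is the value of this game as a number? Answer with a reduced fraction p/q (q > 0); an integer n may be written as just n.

-1377/16384

step 1: add R to get R; options L={ — } R={ 0 } => -1
step 2: add B to get RB; options L={ -1 } R={ 0 } => -1/2
step 3: add B to get RBB; options L={ -1; -1/2 } R={ 0 } => -1/4
step 4: add B to get RBBB; options L={ -1; -1/2; -1/4 } R={ 0 } => -1/8
step 5: add B to get RBBBB; options L={ -1; -1/2; -1/4; -1/8 } R={ 0 } => -1/16
step 6: add R to get RBBBBR; options L={ -1; -1/2; -1/4; -1/8 } R={ -1/16; 0 } => -3/32
step 7: add B to get RBBBBRB; options L={ -1; -1/2; -1/4; -1/8; -3/32 } R={ -1/16; 0 } => -5/64
step 8: add R to get RBBBBRBR; options L={ -1; -1/2; -1/4; -1/8; -3/32 } R={ -5/64; -1/16; 0 } => -11/128
step 9: add B to get RBBBBRBRB; options L={ -1; -1/2; -1/4; -1/8; -3/32; -11/128 } R={ -5/64; -1/16; 0 } => -21/256
step 10: add R to get RBBBBRBRBR; options L={ -1; -1/2; -1/4; -1/8; -3/32; -11/128 } R={ -21/256; -5/64; -1/16; 0 } => -43/512
step 11: add R to get RBBBBRBRBRR; options L={ -1; -1/2; -1/4; -1/8; -3/32; -11/128 } R={ -43/512; -21/256; -5/64; -1/16; 0 } => -87/1024
step 12: add B to get RBBBBRBRBRRB; options L={ -1; -1/2; -1/4; -1/8; -3/32; -11/128; -87/1024 } R={ -43/512; -21/256; -5/64; -1/16; 0 } => -173/2048
step 13: add B to get RBBBBRBRBRRBB; options L={ -1; -1/2; -1/4; -1/8; -3/32; -11/128; -87/1024; -173/2048 } R={ -43/512; -21/256; -5/64; -1/16; 0 } => -345/4096
step 14: add B to get RBBBBRBRBRRBBB; options L={ -1; -1/2; -1/4; -1/8; -3/32; -11/128; -87/1024; -173/2048; -345/4096 } R={ -43/512; -21/256; -5/64; -1/16; 0 } => -689/8192
step 15: add B to get RBBBBRBRBRRBBBB; options L={ -1; -1/2; -1/4; -1/8; -3/32; -11/128; -87/1024; -173/2048; -345/4096; -689/8192 } R={ -43/512; -21/256; -5/64; -1/16; 0 } => -1377/16384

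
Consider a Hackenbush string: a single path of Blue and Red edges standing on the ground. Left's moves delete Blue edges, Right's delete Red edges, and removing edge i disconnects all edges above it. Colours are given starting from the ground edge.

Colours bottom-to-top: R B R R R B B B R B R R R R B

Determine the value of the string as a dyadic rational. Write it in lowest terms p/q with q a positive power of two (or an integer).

1 of 15 · R · max L −∞ · min R 0 — -1
2 of 15 · RB · max L -1 · min R 0 — -1/2
3 of 15 · RBR · max L -1 · min R -1/2 — -3/4
4 of 15 · RBRR · max L -1 · min R -3/4 — -7/8
5 of 15 · RBRRR · max L -1 · min R -7/8 — -15/16
6 of 15 · RBRRRB · max L -15/16 · min R -7/8 — -29/32
7 of 15 · RBRRRBB · max L -29/32 · min R -7/8 — -57/64
8 of 15 · RBRRRBBB · max L -57/64 · min R -7/8 — -113/128
9 of 15 · RBRRRBBBR · max L -57/64 · min R -113/128 — -227/256
10 of 15 · RBRRRBBBRB · max L -227/256 · min R -113/128 — -453/512
11 of 15 · RBRRRBBBRBR · max L -227/256 · min R -453/512 — -907/1024
12 of 15 · RBRRRBBBRBRR · max L -227/256 · min R -907/1024 — -1815/2048
13 of 15 · RBRRRBBBRBRRR · max L -227/256 · min R -1815/2048 — -3631/4096
14 of 15 · RBRRRBBBRBRRRR · max L -227/256 · min R -3631/4096 — -7263/8192
15 of 15 · RBRRRBBBRBRRRRB · max L -7263/8192 · min R -3631/4096 — -14525/16384

-14525/16384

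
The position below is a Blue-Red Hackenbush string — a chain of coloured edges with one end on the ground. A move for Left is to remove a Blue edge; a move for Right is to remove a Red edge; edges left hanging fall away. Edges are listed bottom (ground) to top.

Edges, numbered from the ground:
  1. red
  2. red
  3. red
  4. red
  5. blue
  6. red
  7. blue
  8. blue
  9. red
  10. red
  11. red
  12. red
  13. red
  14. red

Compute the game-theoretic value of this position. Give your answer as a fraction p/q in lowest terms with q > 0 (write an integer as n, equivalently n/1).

Recurse on prefixes of the 14-edge string red red red red blue red blue blue red red red red red red:
r: Left { · }, Right { 0 } gives simplest -1
rr: Left { · }, Right { -1; 0 } gives simplest -2
rrr: Left { · }, Right { -2; -1; 0 } gives simplest -3
rrrr: Left { · }, Right { -3; -2; -1; 0 } gives simplest -4
rrrrb: Left { -4 }, Right { -3; -2; -1; 0 } gives simplest -7/2
rrrrbr: Left { -4 }, Right { -7/2; -3; -2; -1; 0 } gives simplest -15/4
rrrrbrb: Left { -4; -15/4 }, Right { -7/2; -3; -2; -1; 0 } gives simplest -29/8
rrrrbrbb: Left { -4; -15/4; -29/8 }, Right { -7/2; -3; -2; -1; 0 } gives simplest -57/16
rrrrbrbbr: Left { -4; -15/4; -29/8 }, Right { -57/16; -7/2; -3; -2; -1; 0 } gives simplest -115/32
rrrrbrbbrr: Left { -4; -15/4; -29/8 }, Right { -115/32; -57/16; -7/2; -3; -2; -1; 0 } gives simplest -231/64
rrrrbrbbrrr: Left { -4; -15/4; -29/8 }, Right { -231/64; -115/32; -57/16; -7/2; -3; -2; -1; 0 } gives simplest -463/128
rrrrbrbbrrrr: Left { -4; -15/4; -29/8 }, Right { -463/128; -231/64; -115/32; -57/16; -7/2; -3; -2; -1; 0 } gives simplest -927/256
rrrrbrbbrrrrr: Left { -4; -15/4; -29/8 }, Right { -927/256; -463/128; -231/64; -115/32; -57/16; -7/2; -3; -2; -1; 0 } gives simplest -1855/512
rrrrbrbbrrrrrr: Left { -4; -15/4; -29/8 }, Right { -1855/512; -927/256; -463/128; -231/64; -115/32; -57/16; -7/2; -3; -2; -1; 0 } gives simplest -3711/1024

-3711/1024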